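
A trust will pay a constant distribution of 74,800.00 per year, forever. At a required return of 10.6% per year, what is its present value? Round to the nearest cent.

Level perpetuity: PV = C / r = 74,800.00 / 0.106 = 705,660.38

705660.38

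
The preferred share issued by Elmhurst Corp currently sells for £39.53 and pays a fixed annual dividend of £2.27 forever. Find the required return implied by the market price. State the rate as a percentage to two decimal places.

5.74%

P = C/r ⇒ r = C/P = £2.27/£39.53 = 0.057425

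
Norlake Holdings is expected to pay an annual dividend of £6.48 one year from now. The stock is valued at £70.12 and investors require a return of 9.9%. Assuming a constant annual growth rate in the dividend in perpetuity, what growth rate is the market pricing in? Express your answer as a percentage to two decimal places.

P = D₁/(r−g) ⇒ g = r − D₁/P = 0.099 − £6.48/£70.12 = 0.006587

0.66%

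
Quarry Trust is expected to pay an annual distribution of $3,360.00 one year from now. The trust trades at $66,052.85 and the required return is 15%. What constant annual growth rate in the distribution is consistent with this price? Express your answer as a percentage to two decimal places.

9.91%

P = D₁/(r−g) ⇒ g = r − D₁/P = 0.15 − $3,360.00/$66,052.85 = 0.099132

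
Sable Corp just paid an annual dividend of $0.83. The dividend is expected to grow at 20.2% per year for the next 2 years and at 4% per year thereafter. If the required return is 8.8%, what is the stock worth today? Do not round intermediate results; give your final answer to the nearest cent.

D_1 = 0.99766
D_2 = 1.19919
Terminal value at year 2: TV = D_2×(1+g_2)/(r−g_2) = 1.24715/0.048 = 25.98239
P_0 = D_1/(1+r)^1 + D_2/(1+r)^2 + TV/(1+r)^2
    = 0.91697 + 1.01305 + 21.94933 = 23.87935

$23.88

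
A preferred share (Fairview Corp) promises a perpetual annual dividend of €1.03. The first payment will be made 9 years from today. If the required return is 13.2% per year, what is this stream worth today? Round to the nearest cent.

Value at end of year 8: C / r = €1.03 / 0.132 = €7.8030
Discount to today: PV = €7.8030 / (1 + 0.132)^8 = €7.8030 / 2.696320 = €2.89

€2.89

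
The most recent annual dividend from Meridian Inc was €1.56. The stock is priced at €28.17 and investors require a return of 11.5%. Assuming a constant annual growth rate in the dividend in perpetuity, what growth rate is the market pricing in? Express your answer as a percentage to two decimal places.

5.65%

P = D₀(1+g)/(r−g) ⇒ P(r−g) = D₀(1+g) ⇒ g(P+D₀) = P·r − D₀
g = (P·r − D₀)/(P + D₀) = (€28.17×0.115 − €1.56) / (€28.17 + €1.56) = 0.056493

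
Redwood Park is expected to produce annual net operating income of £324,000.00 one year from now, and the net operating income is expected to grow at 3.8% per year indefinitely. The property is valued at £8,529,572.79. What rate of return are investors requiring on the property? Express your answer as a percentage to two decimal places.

7.60%

P = D₁/(r − g) ⇒ r = D₁/P + g = £324,000.0000/£8,529,572.79 + 0.038 = 0.037985 + 0.038 = 0.075985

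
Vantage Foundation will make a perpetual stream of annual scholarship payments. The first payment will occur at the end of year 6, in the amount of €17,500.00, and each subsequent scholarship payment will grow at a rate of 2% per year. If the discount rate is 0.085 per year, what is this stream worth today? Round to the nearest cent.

Value at end of year 5: C₁ / (r − g) = €17,500.00 / (0.085 − 0.02) = €269,230.7692
Discount to today: PV = €269,230.7692 / (1 + 0.085)^5 = €269,230.7692 / 1.503657 = €179,050.69

€179050.69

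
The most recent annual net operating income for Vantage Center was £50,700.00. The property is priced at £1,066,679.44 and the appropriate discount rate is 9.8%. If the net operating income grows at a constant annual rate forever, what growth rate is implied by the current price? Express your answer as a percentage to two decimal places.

4.82%

P = D₀(1+g)/(r−g) ⇒ P(r−g) = D₀(1+g) ⇒ g(P+D₀) = P·r − D₀
g = (P·r − D₀)/(P + D₀) = (£1,066,679.44×0.098 − £50,700.00) / (£1,066,679.44 + £50,700.00) = 0.048179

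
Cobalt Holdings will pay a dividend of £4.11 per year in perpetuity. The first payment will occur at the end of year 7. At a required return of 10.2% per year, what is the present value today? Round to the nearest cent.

Value at end of year 6: C / r = £4.11 / 0.102 = £40.2941
Discount to today: PV = £40.2941 / (1 + 0.102)^6 = £40.2941 / 1.790975 = £22.50

£22.50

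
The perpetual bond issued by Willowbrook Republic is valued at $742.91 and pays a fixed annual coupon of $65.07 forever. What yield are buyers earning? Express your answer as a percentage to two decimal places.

P = C/r ⇒ r = C/P = $65.07/$742.91 = 0.087588

8.76%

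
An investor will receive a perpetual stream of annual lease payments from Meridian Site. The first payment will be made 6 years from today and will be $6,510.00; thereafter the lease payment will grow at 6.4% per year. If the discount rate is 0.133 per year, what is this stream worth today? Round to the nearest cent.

$50533.85

Value at end of year 5: C₁ / (r − g) = $6,510.00 / (0.133 − 0.064) = $94,347.8261
Discount to today: PV = $94,347.8261 / (1 + 0.133)^5 = $94,347.8261 / 1.867022 = $50,533.85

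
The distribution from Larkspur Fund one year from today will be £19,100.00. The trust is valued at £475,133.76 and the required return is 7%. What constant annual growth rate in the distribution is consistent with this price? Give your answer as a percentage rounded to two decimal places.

P = D₁/(r−g) ⇒ g = r − D₁/P = 0.07 − £19,100.00/£475,133.76 = 0.029801

2.98%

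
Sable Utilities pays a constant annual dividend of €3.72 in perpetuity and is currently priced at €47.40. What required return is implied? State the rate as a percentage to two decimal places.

P = C/r ⇒ r = C/P = €3.72/€47.40 = 0.078481

7.85%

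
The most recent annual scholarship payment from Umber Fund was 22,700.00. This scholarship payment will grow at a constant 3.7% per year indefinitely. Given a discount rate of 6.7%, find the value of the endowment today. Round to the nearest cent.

784663.33

D₁ = D₀ × (1 + g) = 22,700.00 × 1.037 = 23,539.9000
Growing perpetuity: P = D₁ / (r − g) = 23,539.9000 / (0.067 − 0.037) = 784,663.33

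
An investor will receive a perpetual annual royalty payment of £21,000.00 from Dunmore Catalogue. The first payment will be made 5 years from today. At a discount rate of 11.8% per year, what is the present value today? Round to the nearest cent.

£113912.16

Value at end of year 4: C / r = £21,000.00 / 0.118 = £177,966.1017
Discount to today: PV = £177,966.1017 / (1 + 0.118)^4 = £177,966.1017 / 1.562310 = £113,912.16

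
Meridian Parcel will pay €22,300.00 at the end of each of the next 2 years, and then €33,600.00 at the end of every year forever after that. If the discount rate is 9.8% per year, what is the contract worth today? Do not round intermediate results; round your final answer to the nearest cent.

PV of 2-year annuity: €22,300.00 × [1 − (1+0.098)^−2] / 0.098 = 38806.60648
Perpetuity value at year 2: €33,600.00 / 0.098 = 342857.14286
PV of perpetuity: 342857.14286 / (1+0.098)^2 = 284386.20215
Total PV = 38806.60648 + 284386.20215 = 323192.80863

€323192.81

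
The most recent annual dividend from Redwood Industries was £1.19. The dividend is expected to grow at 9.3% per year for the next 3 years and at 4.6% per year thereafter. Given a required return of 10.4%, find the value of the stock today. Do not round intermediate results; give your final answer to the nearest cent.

D_1 = 1.30067
D_2 = 1.42163
D_3 = 1.55384
Terminal value at year 3: TV = D_3×(1+g_2)/(r−g_2) = 1.62532/0.058 = 28.02277
P_0 = D_1/(1+r)^1 + D_2/(1+r)^2 + D_3/(1+r)^3 + TV/(1+r)^3
    = 1.17814 + 1.16640 + 1.15478 + 20.82591 = 24.32524

£24.33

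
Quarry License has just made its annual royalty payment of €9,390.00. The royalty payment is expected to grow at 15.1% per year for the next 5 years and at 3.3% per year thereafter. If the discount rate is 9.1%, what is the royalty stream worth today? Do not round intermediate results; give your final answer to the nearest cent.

D_1 = 10807.89000
D_2 = 12439.88139
D_3 = 14318.30348
D_4 = 16480.36731
D_5 = 18968.90277
Terminal value at year 5: TV = D_5×(1+g_2)/(r−g_2) = 19594.87656/0.058 = 337842.69931
P_0 = D_1/(1+r)^1 + D_2/(1+r)^2 + D_3/(1+r)^3 + D_4/(1+r)^4 + D_5/(1+r)^5 + TV/(1+r)^5
    = 9906.40697 + 10451.21395 + 11025.98282 + 11632.36134 + 12272.08791 + 218570.11734 = 273858.17033

€273858.17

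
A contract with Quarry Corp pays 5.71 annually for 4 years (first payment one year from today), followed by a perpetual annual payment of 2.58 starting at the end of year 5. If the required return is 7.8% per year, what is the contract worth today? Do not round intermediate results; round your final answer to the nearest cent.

PV of 4-year annuity: 5.71 × [1 − (1+0.078)^−4] / 0.078 = 18.99674
Perpetuity value at year 4: 2.58 / 0.078 = 33.07692
PV of perpetuity: 33.07692 / (1+0.078)^4 = 24.49346
Total PV = 18.99674 + 24.49346 = 43.49020

43.49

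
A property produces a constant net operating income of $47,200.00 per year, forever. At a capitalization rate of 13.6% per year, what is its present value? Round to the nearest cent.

Level perpetuity: PV = C / r = $47,200.00 / 0.136 = $347,058.82

$347058.82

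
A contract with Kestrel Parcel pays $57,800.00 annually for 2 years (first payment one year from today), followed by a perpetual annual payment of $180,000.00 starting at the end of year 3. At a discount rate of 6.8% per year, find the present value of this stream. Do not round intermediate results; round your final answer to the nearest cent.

$2425505.01

PV of 2-year annuity: $57,800.00 × [1 − (1+0.068)^−2] / 0.068 = 104793.86722
Perpetuity value at year 2: $180,000.00 / 0.068 = 2647058.82353
PV of perpetuity: 2647058.82353 / (1+0.068)^2 = 2320711.14016
Total PV = 104793.86722 + 2320711.14016 = 2425505.00737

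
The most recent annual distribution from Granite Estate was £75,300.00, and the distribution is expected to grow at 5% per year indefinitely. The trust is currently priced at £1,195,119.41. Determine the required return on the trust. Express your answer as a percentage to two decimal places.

11.62%

D₁ = £75,300.00 × 1.05 = £79,065.0000
P = D₁/(r − g) ⇒ r = D₁/P + g = £79,065.0000/£1,195,119.41 + 0.05 = 0.066157 + 0.05 = 0.116157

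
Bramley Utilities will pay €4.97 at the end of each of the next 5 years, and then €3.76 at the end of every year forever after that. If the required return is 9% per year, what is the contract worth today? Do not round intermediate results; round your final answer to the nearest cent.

€46.48

PV of 5-year annuity: €4.97 × [1 − (1+0.09)^−5] / 0.09 = 19.33157
Perpetuity value at year 5: €3.76 / 0.09 = 41.77778
PV of perpetuity: 41.77778 / (1+0.09)^5 = 27.15269
Total PV = 19.33157 + 27.15269 = 46.48426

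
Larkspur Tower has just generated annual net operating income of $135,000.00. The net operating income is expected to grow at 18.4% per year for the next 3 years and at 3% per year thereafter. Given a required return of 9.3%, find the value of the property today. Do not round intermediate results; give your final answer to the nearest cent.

D_1 = 159840.00000
D_2 = 189250.56000
D_3 = 224072.66304
Terminal value at year 3: TV = D_3×(1+g_2)/(r−g_2) = 230794.84293/0.063 = 3663410.20526
P_0 = D_1/(1+r)^1 + D_2/(1+r)^2 + D_3/(1+r)^3 + TV/(1+r)^3
    = 146239.70723 + 158415.19978 + 171604.38841 + 2805595.55663 = 3281854.85205

$3281854.85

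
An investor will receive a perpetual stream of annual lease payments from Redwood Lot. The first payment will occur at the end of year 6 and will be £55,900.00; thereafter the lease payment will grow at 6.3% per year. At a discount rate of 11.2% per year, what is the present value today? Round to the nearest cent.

Value at end of year 5: C₁ / (r − g) = £55,900.00 / (0.112 − 0.063) = £1,140,816.3265
Discount to today: PV = £1,140,816.3265 / (1 + 0.112)^5 = £1,140,816.3265 / 1.700294 = £670,952.53

£670952.53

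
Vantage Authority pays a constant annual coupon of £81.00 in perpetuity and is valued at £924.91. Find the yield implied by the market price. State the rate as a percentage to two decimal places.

8.76%

P = C/r ⇒ r = C/P = £81.00/£924.91 = 0.087576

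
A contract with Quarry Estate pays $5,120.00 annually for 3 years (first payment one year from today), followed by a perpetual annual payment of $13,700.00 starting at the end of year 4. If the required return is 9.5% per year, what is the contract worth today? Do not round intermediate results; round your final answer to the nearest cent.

PV of 3-year annuity: $5,120.00 × [1 − (1+0.095)^−3] / 0.095 = 12845.60296
Perpetuity value at year 3: $13,700.00 / 0.095 = 144210.52632
PV of perpetuity: 144210.52632 / (1+0.095)^3 = 109838.50278
Total PV = 12845.60296 + 109838.50278 = 122684.10573

$122684.11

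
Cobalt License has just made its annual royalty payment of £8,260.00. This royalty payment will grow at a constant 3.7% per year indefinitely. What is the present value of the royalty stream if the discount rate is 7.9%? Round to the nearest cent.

D₁ = D₀ × (1 + g) = £8,260.00 × 1.037 = £8,565.6200
Growing perpetuity: P = D₁ / (r − g) = £8,565.6200 / (0.079 − 0.037) = £203,943.33

£203943.33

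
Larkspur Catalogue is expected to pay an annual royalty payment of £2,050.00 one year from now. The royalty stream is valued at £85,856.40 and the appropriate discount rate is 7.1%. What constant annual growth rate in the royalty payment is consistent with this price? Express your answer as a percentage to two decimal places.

P = D₁/(r−g) ⇒ g = r − D₁/P = 0.071 − £2,050.00/£85,856.40 = 0.047123

4.71%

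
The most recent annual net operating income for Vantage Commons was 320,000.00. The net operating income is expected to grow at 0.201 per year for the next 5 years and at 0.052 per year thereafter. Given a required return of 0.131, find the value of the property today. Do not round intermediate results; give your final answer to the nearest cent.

D_1 = 384320.00000
D_2 = 461568.32000
D_3 = 554343.55232
D_4 = 665766.60634
D_5 = 799585.69421
Terminal value at year 5: TV = D_5×(1+g_2)/(r−g_2) = 841164.15031/0.079 = 10647647.47226
P_0 = D_1/(1+r)^1 + D_2/(1+r)^2 + D_3/(1+r)^3 + D_4/(1+r)^4 + D_5/(1+r)^5 + TV/(1+r)^5
    = 339805.48187 + 360836.76722 + 383169.72364 + 406884.91432 + 432067.88868 + 5753612.89732 = 7676377.67305

7676377.67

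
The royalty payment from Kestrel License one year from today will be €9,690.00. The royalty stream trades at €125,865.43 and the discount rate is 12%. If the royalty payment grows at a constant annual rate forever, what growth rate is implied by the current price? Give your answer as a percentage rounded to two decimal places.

4.30%

P = D₁/(r−g) ⇒ g = r − D₁/P = 0.12 − €9,690.00/€125,865.43 = 0.043013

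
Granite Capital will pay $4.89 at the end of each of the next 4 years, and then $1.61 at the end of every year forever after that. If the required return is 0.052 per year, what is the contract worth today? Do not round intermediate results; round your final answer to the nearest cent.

PV of 4-year annuity: $4.89 × [1 − (1+0.052)^−4] / 0.052 = 17.25944
Perpetuity value at year 4: $1.61 / 0.052 = 30.96154
PV of perpetuity: 30.96154 / (1+0.052)^4 = 25.27898
Total PV = 17.25944 + 25.27898 = 42.53842

$42.54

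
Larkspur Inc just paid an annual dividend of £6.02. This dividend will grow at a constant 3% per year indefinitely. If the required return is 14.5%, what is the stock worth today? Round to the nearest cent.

D₁ = D₀ × (1 + g) = £6.02 × 1.03 = £6.2006
Growing perpetuity: P = D₁ / (r − g) = £6.2006 / (0.145 − 0.03) = £53.92

£53.92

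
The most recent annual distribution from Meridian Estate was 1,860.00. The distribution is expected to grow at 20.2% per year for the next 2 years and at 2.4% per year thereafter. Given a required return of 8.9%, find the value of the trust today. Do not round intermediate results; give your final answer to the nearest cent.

D_1 = 2235.72000
D_2 = 2687.33544
Terminal value at year 2: TV = D_2×(1+g_2)/(r−g_2) = 2751.83149/0.065 = 42335.86909
P_0 = D_1/(1+r)^1 + D_2/(1+r)^2 + TV/(1+r)^2
    = 2053.00275 + 2266.03243 + 35698.72621 = 40017.76139

40017.76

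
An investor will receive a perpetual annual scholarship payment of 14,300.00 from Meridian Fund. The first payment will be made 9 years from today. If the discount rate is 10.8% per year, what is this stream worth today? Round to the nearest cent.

Value at end of year 8: C / r = 14,300.00 / 0.108 = 132,407.4074
Discount to today: PV = 132,407.4074 / (1 + 0.108)^8 = 132,407.4074 / 2.271528 = 58,290.02

58290.02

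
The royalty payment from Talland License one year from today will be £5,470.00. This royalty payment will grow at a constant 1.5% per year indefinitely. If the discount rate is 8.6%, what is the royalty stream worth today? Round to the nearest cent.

Growing perpetuity: P = D₁ / (r − g) = £5,470.0000 / (0.086 − 0.015) = £77,042.25

£77042.25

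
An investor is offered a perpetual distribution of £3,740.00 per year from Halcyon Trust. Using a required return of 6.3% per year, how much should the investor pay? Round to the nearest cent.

£59365.08

Level perpetuity: PV = C / r = £3,740.00 / 0.063 = £59,365.08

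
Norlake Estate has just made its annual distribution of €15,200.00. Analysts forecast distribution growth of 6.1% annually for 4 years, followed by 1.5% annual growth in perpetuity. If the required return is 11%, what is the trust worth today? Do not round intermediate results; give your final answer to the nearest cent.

€189947.33

D_1 = 16127.20000
D_2 = 17110.95920
D_3 = 18154.72771
D_4 = 19262.16610
Terminal value at year 4: TV = D_4×(1+g_2)/(r−g_2) = 19551.09859/0.095 = 205801.03782
P_0 = D_1/(1+r)^1 + D_2/(1+r)^2 + D_3/(1+r)^3 + D_4/(1+r)^4 + TV/(1+r)^4
    = 14529.00901 + 13887.63834 + 13274.58043 + 12688.58544 + 135567.51812 = 189947.33135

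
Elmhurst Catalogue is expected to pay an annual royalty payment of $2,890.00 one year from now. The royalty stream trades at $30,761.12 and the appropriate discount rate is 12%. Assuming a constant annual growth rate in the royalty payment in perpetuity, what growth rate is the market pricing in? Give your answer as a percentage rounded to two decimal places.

2.61%

P = D₁/(r−g) ⇒ g = r − D₁/P = 0.12 − $2,890.00/$30,761.12 = 0.026050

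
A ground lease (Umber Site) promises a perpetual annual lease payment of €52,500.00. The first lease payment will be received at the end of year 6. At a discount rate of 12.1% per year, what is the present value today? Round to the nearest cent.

Value at end of year 5: C / r = €52,500.00 / 0.121 = €433,884.2975
Discount to today: PV = €433,884.2975 / (1 + 0.121)^5 = €433,884.2975 / 1.770223 = €245,101.44

€245101.44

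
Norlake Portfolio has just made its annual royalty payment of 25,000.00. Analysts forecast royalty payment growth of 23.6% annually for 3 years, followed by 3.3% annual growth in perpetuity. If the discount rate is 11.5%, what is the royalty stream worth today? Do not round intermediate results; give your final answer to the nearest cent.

521487.64

D_1 = 30900.00000
D_2 = 38192.40000
D_3 = 47205.80640
Terminal value at year 3: TV = D_3×(1+g_2)/(r−g_2) = 48763.59801/0.082 = 594678.02453
P_0 = D_1/(1+r)^1 + D_2/(1+r)^2 + D_3/(1+r)^3 + TV/(1+r)^3
    = 27713.00448 + 30720.42470 + 34054.21070 + 428999.99578 = 521487.63567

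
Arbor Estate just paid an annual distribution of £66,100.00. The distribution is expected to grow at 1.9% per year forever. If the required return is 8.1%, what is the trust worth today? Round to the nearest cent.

£1086385.48

D₁ = D₀ × (1 + g) = £66,100.00 × 1.019 = £67,355.9000
Growing perpetuity: P = D₁ / (r − g) = £67,355.9000 / (0.081 − 0.019) = £1,086,385.48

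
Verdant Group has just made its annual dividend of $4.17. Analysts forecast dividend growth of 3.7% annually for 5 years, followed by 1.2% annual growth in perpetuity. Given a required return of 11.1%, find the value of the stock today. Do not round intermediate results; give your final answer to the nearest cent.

$47.24

D_1 = 4.32429
D_2 = 4.48429
D_3 = 4.65021
D_4 = 4.82227
D_5 = 5.00069
Terminal value at year 5: TV = D_5×(1+g_2)/(r−g_2) = 5.06070/0.099 = 51.11815
P_0 = D_1/(1+r)^1 + D_2/(1+r)^2 + D_3/(1+r)^3 + D_4/(1+r)^4 + D_5/(1+r)^5 + TV/(1+r)^5
    = 3.89225 + 3.63300 + 3.39102 + 3.16515 + 2.95433 + 30.19986 = 47.23561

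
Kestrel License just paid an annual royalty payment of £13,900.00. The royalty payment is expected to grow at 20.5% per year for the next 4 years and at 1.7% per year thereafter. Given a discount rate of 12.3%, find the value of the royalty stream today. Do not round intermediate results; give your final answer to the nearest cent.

£243308.71

D_1 = 16749.50000
D_2 = 20183.14750
D_3 = 24320.69274
D_4 = 29306.43475
Terminal value at year 4: TV = D_4×(1+g_2)/(r−g_2) = 29804.64414/0.106 = 281175.88811
P_0 = D_1/(1+r)^1 + D_2/(1+r)^2 + D_3/(1+r)^3 + D_4/(1+r)^4 + TV/(1+r)^4
    = 14914.95993 + 16004.03091 + 17172.62444 + 18426.54715 + 176790.55146 = 243308.71390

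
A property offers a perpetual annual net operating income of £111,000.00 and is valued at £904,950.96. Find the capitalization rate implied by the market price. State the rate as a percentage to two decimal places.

P = C/r ⇒ r = C/P = £111,000.00/£904,950.96 = 0.122659

12.27%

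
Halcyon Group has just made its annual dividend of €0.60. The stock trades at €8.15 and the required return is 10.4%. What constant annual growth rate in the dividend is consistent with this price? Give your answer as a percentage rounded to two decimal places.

P = D₀(1+g)/(r−g) ⇒ P(r−g) = D₀(1+g) ⇒ g(P+D₀) = P·r − D₀
g = (P·r − D₀)/(P + D₀) = (€8.15×0.104 − €0.60) / (€8.15 + €0.60) = 0.028297

2.83%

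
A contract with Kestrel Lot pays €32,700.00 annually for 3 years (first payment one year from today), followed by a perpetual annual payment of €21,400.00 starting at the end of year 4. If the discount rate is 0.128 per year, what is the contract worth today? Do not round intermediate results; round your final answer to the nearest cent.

€193959.39

PV of 3-year annuity: €32,700.00 × [1 − (1+0.128)^−3] / 0.128 = 77472.65110
Perpetuity value at year 3: €21,400.00 / 0.128 = 167187.50000
PV of perpetuity: 167187.50000 / (1+0.128)^3 = 116486.74362
Total PV = 77472.65110 + 116486.74362 = 193959.39472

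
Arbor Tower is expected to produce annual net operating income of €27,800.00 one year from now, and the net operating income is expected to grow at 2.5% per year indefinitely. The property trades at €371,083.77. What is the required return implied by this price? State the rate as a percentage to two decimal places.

9.99%

P = D₁/(r − g) ⇒ r = D₁/P + g = €27,800.0000/€371,083.77 + 0.025 = 0.074916 + 0.025 = 0.099916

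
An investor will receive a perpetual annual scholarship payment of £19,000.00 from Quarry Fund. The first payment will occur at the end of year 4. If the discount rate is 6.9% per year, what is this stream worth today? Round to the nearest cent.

£225409.07

Value at end of year 3: C / r = £19,000.00 / 0.069 = £275,362.3188
Discount to today: PV = £275,362.3188 / (1 + 0.069)^3 = £275,362.3188 / 1.221612 = £225,409.07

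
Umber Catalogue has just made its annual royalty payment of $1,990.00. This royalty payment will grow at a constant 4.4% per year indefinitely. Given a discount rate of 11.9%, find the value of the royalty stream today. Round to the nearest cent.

D₁ = D₀ × (1 + g) = $1,990.00 × 1.044 = $2,077.5600
Growing perpetuity: P = D₁ / (r − g) = $2,077.5600 / (0.119 − 0.044) = $27,700.80

$27700.80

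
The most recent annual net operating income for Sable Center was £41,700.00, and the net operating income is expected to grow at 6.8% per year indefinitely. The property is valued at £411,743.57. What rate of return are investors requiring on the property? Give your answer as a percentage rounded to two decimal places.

D₁ = £41,700.00 × 1.068 = £44,535.6000
P = D₁/(r − g) ⇒ r = D₁/P + g = £44,535.6000/£411,743.57 + 0.068 = 0.108163 + 0.068 = 0.176163

17.62%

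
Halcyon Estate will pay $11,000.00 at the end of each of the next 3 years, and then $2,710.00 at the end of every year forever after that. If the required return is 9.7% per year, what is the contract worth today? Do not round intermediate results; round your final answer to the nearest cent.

$48663.52

PV of 3-year annuity: $11,000.00 × [1 − (1+0.097)^−3] / 0.097 = 27500.49843
Perpetuity value at year 3: $2,710.00 / 0.097 = 27938.14433
PV of perpetuity: 27938.14433 / (1+0.097)^3 = 21163.02154
Total PV = 27500.49843 + 21163.02154 = 48663.51996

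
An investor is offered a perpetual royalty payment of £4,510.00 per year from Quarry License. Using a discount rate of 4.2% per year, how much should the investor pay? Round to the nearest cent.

Level perpetuity: PV = C / r = £4,510.00 / 0.042 = £107,380.95

£107380.95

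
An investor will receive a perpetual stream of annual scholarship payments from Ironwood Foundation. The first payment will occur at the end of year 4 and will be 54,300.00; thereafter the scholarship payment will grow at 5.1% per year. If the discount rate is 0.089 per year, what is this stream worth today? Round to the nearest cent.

1106452.04

Value at end of year 3: C₁ / (r − g) = 54,300.00 / (0.089 − 0.051) = 1,428,947.3684
Discount to today: PV = 1,428,947.3684 / (1 + 0.089)^3 = 1,428,947.3684 / 1.291468 = 1,106,452.04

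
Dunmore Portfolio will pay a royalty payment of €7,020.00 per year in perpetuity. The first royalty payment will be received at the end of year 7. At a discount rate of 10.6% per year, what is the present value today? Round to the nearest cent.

€36182.66

Value at end of year 6: C / r = €7,020.00 / 0.106 = €66,226.4151
Discount to today: PV = €66,226.4151 / (1 + 0.106)^6 = €66,226.4151 / 1.830336 = €36,182.66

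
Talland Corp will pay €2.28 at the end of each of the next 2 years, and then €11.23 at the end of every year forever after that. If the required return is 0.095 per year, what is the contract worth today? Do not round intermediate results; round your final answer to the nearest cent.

PV of 2-year annuity: €2.28 × [1 − (1+0.095)^−2] / 0.095 = 3.98374
Perpetuity value at year 2: €11.23 / 0.095 = 118.21053
PV of perpetuity: 118.21053 / (1+0.095)^2 = 98.58888
Total PV = 3.98374 + 98.58888 = 102.57261

€102.57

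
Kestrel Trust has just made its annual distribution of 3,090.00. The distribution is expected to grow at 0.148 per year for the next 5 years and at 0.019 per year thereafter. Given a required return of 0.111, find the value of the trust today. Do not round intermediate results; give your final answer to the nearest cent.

D_1 = 3547.32000
D_2 = 4072.32336
D_3 = 4675.02722
D_4 = 5366.93125
D_5 = 6161.23707
Terminal value at year 5: TV = D_5×(1+g_2)/(r−g_2) = 6278.30057/0.092 = 68242.39754
P_0 = D_1/(1+r)^1 + D_2/(1+r)^2 + D_3/(1+r)^3 + D_4/(1+r)^4 + D_5/(1+r)^5 + TV/(1+r)^5
    = 3192.90729 + 3299.24174 + 3409.11747 + 3522.65244 + 3639.96850 + 40316.60760 = 57380.49504

57380.50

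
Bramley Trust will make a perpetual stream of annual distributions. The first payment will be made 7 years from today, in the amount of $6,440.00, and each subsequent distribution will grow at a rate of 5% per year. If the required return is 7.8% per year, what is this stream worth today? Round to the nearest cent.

$146559.94

Value at end of year 6: C₁ / (r − g) = $6,440.00 / (0.078 − 0.05) = $230,000.0000
Discount to today: PV = $230,000.0000 / (1 + 0.078)^6 = $230,000.0000 / 1.569324 = $146,559.94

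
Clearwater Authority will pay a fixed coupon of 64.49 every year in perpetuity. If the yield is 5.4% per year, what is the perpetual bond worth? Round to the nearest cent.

Level perpetuity: PV = C / r = 64.49 / 0.054 = 1,194.26

1194.26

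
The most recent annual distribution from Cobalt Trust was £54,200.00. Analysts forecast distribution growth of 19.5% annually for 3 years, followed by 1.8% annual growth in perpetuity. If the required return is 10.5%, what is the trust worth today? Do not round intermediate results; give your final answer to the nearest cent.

D_1 = 64769.00000
D_2 = 77398.95500
D_3 = 92491.75122
Terminal value at year 3: TV = D_3×(1+g_2)/(r−g_2) = 94156.60275/0.087 = 1082259.80169
P_0 = D_1/(1+r)^1 + D_2/(1+r)^2 + D_3/(1+r)^3 + TV/(1+r)^3
    = 58614.47964 + 63388.50965 + 68551.37469 + 802129.87860 = 992684.24258

£992684.24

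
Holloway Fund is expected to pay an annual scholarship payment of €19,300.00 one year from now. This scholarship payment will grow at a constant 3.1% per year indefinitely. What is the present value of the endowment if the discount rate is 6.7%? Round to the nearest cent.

Growing perpetuity: P = D₁ / (r − g) = €19,300.0000 / (0.067 − 0.031) = €536,111.11

€536111.11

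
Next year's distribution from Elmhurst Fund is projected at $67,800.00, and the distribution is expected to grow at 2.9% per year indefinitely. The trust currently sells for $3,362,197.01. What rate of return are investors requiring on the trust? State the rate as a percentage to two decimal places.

P = D₁/(r − g) ⇒ r = D₁/P + g = $67,800.0000/$3,362,197.01 + 0.029 = 0.020165 + 0.029 = 0.049165

4.92%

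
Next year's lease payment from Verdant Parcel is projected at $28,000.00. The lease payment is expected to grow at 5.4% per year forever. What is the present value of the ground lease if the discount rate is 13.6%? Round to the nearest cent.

Growing perpetuity: P = D₁ / (r − g) = $28,000.0000 / (0.136 − 0.054) = $341,463.41

$341463.41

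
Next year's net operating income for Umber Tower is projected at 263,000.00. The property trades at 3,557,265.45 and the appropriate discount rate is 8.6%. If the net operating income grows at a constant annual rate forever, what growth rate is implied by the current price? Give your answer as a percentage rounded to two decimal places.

P = D₁/(r−g) ⇒ g = r − D₁/P = 0.086 − 263,000.00/3,557,265.45 = 0.012067

1.21%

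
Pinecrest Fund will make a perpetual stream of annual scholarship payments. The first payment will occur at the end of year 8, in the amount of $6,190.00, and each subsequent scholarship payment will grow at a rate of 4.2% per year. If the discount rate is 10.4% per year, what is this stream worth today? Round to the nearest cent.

Value at end of year 7: C₁ / (r − g) = $6,190.00 / (0.104 − 0.042) = $99,838.7097
Discount to today: PV = $99,838.7097 / (1 + 0.104)^7 = $99,838.7097 / 1.998865 = $49,947.69

$49947.69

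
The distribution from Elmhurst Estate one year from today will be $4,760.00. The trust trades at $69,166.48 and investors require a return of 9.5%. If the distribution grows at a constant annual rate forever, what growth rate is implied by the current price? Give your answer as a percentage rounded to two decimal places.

2.62%

P = D₁/(r−g) ⇒ g = r − D₁/P = 0.095 − $4,760.00/$69,166.48 = 0.026181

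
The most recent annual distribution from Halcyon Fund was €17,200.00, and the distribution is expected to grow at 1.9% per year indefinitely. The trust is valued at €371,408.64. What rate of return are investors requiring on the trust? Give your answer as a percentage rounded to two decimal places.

6.62%

D₁ = €17,200.00 × 1.019 = €17,526.8000
P = D₁/(r − g) ⇒ r = D₁/P + g = €17,526.8000/€371,408.64 + 0.019 = 0.047190 + 0.019 = 0.066190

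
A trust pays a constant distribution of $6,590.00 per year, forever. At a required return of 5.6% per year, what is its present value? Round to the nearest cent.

$117678.57

Level perpetuity: PV = C / r = $6,590.00 / 0.056 = $117,678.57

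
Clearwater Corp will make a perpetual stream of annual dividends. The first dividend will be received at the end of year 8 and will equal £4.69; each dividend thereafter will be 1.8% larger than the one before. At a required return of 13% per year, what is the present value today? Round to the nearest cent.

£17.80

Value at end of year 7: C₁ / (r − g) = £4.69 / (0.13 − 0.018) = £41.8750
Discount to today: PV = £41.8750 / (1 + 0.13)^7 = £41.8750 / 2.352605 = £17.80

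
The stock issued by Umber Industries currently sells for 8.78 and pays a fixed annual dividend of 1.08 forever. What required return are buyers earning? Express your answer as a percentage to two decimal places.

12.30%

P = C/r ⇒ r = C/P = 1.08/8.78 = 0.123007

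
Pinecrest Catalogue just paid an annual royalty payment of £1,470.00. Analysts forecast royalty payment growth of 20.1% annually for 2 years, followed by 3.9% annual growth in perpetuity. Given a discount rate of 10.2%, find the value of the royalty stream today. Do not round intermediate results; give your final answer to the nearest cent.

£32142.92

D_1 = 1765.47000
D_2 = 2120.32947
Terminal value at year 2: TV = D_2×(1+g_2)/(r−g_2) = 2203.02232/0.063 = 34968.60824
P_0 = D_1/(1+r)^1 + D_2/(1+r)^2 + TV/(1+r)^2
    = 1602.05989 + 1745.98360 + 28794.87242 = 32142.91591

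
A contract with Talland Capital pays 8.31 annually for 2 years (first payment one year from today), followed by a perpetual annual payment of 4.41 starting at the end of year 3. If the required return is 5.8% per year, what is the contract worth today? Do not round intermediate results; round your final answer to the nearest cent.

PV of 2-year annuity: 8.31 × [1 − (1+0.058)^−2] / 0.058 = 15.27830
Perpetuity value at year 2: 4.41 / 0.058 = 76.03448
PV of perpetuity: 76.03448 / (1+0.058)^2 = 67.92650
Total PV = 15.27830 + 67.92650 = 83.20480

83.20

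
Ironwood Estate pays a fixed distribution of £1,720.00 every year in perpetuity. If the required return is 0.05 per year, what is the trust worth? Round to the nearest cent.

£34400.00

Level perpetuity: PV = C / r = £1,720.00 / 0.05 = £34,400.00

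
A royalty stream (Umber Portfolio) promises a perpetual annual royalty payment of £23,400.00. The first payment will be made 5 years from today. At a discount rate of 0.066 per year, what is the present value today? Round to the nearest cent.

Value at end of year 4: C / r = £23,400.00 / 0.066 = £354,545.4545
Discount to today: PV = £354,545.4545 / (1 + 0.066)^4 = £354,545.4545 / 1.291305 = £274,563.69

£274563.69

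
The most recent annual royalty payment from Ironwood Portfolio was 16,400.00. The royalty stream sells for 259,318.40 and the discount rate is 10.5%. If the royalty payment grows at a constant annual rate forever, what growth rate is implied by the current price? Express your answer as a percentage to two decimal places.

P = D₀(1+g)/(r−g) ⇒ P(r−g) = D₀(1+g) ⇒ g(P+D₀) = P·r − D₀
g = (P·r − D₀)/(P + D₀) = (259,318.40×0.105 − 16,400.00) / (259,318.40 + 16,400.00) = 0.039274

3.93%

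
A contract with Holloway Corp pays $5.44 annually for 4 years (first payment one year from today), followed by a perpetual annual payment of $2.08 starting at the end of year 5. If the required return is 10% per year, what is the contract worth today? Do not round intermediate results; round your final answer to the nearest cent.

PV of 4-year annuity: $5.44 × [1 − (1+0.1)^−4] / 0.1 = 17.24407
Perpetuity value at year 4: $2.08 / 0.1 = 20.80000
PV of perpetuity: 20.80000 / (1+0.1)^4 = 14.20668
Total PV = 17.24407 + 14.20668 = 31.45075

$31.45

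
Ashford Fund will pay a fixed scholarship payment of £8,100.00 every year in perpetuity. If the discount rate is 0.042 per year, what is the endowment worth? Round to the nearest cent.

Level perpetuity: PV = C / r = £8,100.00 / 0.042 = £192,857.14

£192857.14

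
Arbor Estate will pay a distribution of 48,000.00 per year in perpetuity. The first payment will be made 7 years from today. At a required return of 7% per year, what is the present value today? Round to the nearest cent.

456920.38

Value at end of year 6: C / r = 48,000.00 / 0.07 = 685,714.2857
Discount to today: PV = 685,714.2857 / (1 + 0.07)^6 = 685,714.2857 / 1.500730 = 456,920.38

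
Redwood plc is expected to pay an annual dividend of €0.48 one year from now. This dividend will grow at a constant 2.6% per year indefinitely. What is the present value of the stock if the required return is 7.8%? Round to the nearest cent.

€9.23

Growing perpetuity: P = D₁ / (r − g) = €0.4800 / (0.078 − 0.026) = €9.23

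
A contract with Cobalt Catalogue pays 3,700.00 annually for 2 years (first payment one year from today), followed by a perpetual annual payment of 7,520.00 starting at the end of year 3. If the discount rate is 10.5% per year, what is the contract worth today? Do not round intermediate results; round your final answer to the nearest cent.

PV of 2-year annuity: 3,700.00 × [1 − (1+0.105)^−2] / 0.105 = 6378.65728
Perpetuity value at year 2: 7,520.00 / 0.105 = 71619.04762
PV of perpetuity: 71619.04762 / (1+0.105)^2 = 58654.85770
Total PV = 6378.65728 + 58654.85770 = 65033.51497

65033.51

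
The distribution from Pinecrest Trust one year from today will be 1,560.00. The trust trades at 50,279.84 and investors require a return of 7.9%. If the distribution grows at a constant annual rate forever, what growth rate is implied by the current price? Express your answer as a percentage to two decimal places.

P = D₁/(r−g) ⇒ g = r − D₁/P = 0.079 − 1,560.00/50,279.84 = 0.047974

4.80%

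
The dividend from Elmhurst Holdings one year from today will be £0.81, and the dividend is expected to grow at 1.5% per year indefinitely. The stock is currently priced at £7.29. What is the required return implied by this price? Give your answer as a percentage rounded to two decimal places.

12.61%

P = D₁/(r − g) ⇒ r = D₁/P + g = £0.8100/£7.29 + 0.015 = 0.111111 + 0.015 = 0.126111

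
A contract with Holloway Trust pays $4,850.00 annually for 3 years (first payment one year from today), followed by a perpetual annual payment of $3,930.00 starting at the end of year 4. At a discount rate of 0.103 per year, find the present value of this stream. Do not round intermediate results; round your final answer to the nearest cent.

PV of 3-year annuity: $4,850.00 × [1 − (1+0.103)^−3] / 0.103 = 11997.81427
Perpetuity value at year 3: $3,930.00 / 0.103 = 38155.33981
PV of perpetuity: 38155.33981 / (1+0.103)^3 = 28433.39958
Total PV = 11997.81427 + 28433.39958 = 40431.21385

$40431.21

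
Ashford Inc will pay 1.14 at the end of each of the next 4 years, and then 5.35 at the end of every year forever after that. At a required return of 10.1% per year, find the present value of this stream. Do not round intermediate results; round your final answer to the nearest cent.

PV of 4-year annuity: 1.14 × [1 − (1+0.101)^−4] / 0.101 = 3.60584
Perpetuity value at year 4: 5.35 / 0.101 = 52.97030
PV of perpetuity: 52.97030 / (1+0.101)^4 = 36.04816
Total PV = 3.60584 + 36.04816 = 39.65400

39.65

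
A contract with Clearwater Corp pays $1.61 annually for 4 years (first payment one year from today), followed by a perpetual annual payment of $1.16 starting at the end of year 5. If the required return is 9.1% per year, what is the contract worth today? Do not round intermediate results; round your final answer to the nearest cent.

PV of 4-year annuity: $1.61 × [1 − (1+0.091)^−4] / 0.091 = 5.20452
Perpetuity value at year 4: $1.16 / 0.091 = 12.74725
PV of perpetuity: 12.74725 / (1+0.091)^4 = 8.99741
Total PV = 5.20452 + 8.99741 = 14.20193

$14.20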